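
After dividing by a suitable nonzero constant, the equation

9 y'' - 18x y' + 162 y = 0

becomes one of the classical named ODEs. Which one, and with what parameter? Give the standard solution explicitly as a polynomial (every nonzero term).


All three coefficients share the factor 9; dividing through by 9 gives  y'' - 2x y' + 18 y = 0.
This matches the Hermite equation y'' - 2x y' + 2n y = 0 with 2n = 18, so n = 9; the polynomial solution is H_9(x).
With y = sum_k a_k x^k, matching x^k gives (k+2)(k+1) a_{k+2} = 2(k - n) a_k = 2(k - 9) a_k. The right side vanishes at k = 9, so the series with the parity of 9 terminates at degree 9.
Standard normalization: leading coefficient of H_n is 2^n, so a_9 = 2^9 = 512. Work downward with a_k = (k+1)(k+2) a_{k+2} / (2(k - n)):
  a_7 = (8)(9)(512) / (2(7 - 9)) = 36864/(-4) = -9216
  a_5 = (6)(7)(-9216) / (2(5 - 9)) = -387072/(-8) = 48384
  a_3 = (4)(5)(48384) / (2(3 - 9)) = 967680/(-12) = -80640
  a_1 = (2)(3)(-80640) / (2(1 - 9)) = -483840/(-16) = 30240
Hence H_9(x) = 512 x^9 - 9216 x^7 + 48384 x^5 - 80640 x^3 + 30240 x.

H_9(x); series = 512 x^9 - 9216 x^7 + 48384 x^5 - 80640 x^3 + 30240 x


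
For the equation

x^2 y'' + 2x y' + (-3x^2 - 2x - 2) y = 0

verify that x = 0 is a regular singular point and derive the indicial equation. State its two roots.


Divide by x^2 to reach normal form y'' + P_1(x) y' + P_2(x) y = 0 with P_1(x) = 2/x and P_2(x) = -3 - 2/x - 2/x^2.
x = 0 is a singular point because the y'-coefficient 2/x has a pole at x = 0 and the y-coefficient -3 - 2/x - 2/x^2 has a pole at x = 0.
It is a regular singular point because x P_1(x) = p(x) = 2 and x^2 P_2(x) = q(x) = -3x^2 - 2x - 2 are polynomials, hence analytic at x = 0.
p(0) = 2,  q(0) = -2.
Indicial equation: r(r-1) + p(0) r + q(0) = 0, i.e. r^2 + (p(0) - 1) r + q(0) = 0, i.e. r^2 + 1 r - 2 = 0.
Discriminant: (1)^2 - 4(-2) = 9, so r = (-1 ± 3)/2.
Solving: r_1 = 1, r_2 = -2.

indicial: r^2 + 1 r - 2 = 0; roots r_1 = 1, r_2 = -2


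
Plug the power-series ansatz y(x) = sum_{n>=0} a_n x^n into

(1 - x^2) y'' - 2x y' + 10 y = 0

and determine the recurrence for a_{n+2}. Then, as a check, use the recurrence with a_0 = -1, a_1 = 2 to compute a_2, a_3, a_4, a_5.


Substitute y = sum_n a_n x^n.
(1 - 1 x^2) y'' contributes (n+2)(n+1) a_{n+2} - n(n-1) a_n at x^n.
-2 x y'(x) contributes -2 n a_n at x^n.
10 y(x) contributes 10 a_n at x^n.
Matching x^n: (n+2)(n+1) a_{n+2} + (-n(n-1) - 2 n + 10) a_n = 0.
Thus a_{n+2} = (n(n-1) + 2 n - 10) / ((n+1)(n+2)) * a_n.

Check with a_0 = -1, a_1 = 2 (apply the recurrence for n = 0, 1, 2, 3): a_0 = -1, a_1 = 2, a_2 = 5, a_3 = -8/3, a_4 = -5/3, a_5 = -4/15.

a_(n+2) = (n(n-1) + 2 n - 10) / ((n+1)(n+2)) * a_n; check: a_0 = -1, a_1 = 2, a_2 = 5, a_3 = -8/3, a_4 = -5/3, a_5 = -4/15


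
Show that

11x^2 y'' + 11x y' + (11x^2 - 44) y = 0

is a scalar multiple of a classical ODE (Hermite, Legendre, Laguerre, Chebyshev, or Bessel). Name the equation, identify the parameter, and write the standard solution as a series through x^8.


All three coefficients share the factor 11; dividing through by 11 gives  x^2 y'' + x y' + (x^2 - 4) y = 0.
This matches the Bessel equation x^2 y'' + x y' + (x^2 - nu^2) y = 0 with nu^2 = 4, so nu = 2; the solution bounded at x = 0 is J_2(x).
Frobenius at x = 0: indicial roots ±nu; for r = nu the recurrence k(k + 2nu) c_k = -c_{k-2} gives the standard series J_nu(x) = sum_{k>=0} (-1)^k / (k! (k+nu)!) (x/2)^(2k+nu). Evaluate the first 4 terms:
  k = 0: (-1)^0 / (0! * 2! * 2^2) x^2 = 1/(1*2*4) x^2 = (1/8) x^2
  k = 1: (-1)^1 / (1! * 3! * 2^4) x^4 = -1/(1*6*16) x^4 = (-1/96) x^4
  k = 2: (-1)^2 / (2! * 4! * 2^6) x^6 = 1/(2*24*64) x^6 = (1/3072) x^6
  k = 3: (-1)^3 / (3! * 5! * 2^8) x^8 = -1/(6*120*256) x^8 = (-1/184320) x^8
Hence J_2(x) = -x^8/184320 + x^6/3072 - x^4/96 + x^2/8 + ....

J_2(x); series = -x^8/184320 + x^6/3072 - x^4/96 + x^2/8


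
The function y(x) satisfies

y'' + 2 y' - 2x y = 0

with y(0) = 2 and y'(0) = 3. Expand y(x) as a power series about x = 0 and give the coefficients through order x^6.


Ansatz: y(x) = sum_{n>=0} a_n x^n, so y'(x) = sum_{n>=1} n a_n x^(n-1) and y''(x) = sum_{n>=2} n(n-1) a_n x^(n-2).
Substitute into P(x) y'' + Q(x) y' + R(x) y = 0 with P(x) = 1, Q(x) = 2, R(x) = -2x, and match powers of x.
Initial conditions: a_0 = 2, a_1 = 3.
Setting the coefficient of each power of x to zero and solving order by order (substituting the coefficients already found):
  x^0: 2 a_2 + 2 a_1 = 0  ->  2 a_2 = -2 a_1 = -6  ->  a_2 = -3
  x^1: 6 a_3 + 4 a_2 - 2 a_0 = 0  ->  6 a_3 = -4 a_2 + 2 a_0 = 16  ->  a_3 = 8/3
  x^2: 12 a_4 + 6 a_3 - 2 a_1 = 0  ->  12 a_4 = -6 a_3 + 2 a_1 = -10  ->  a_4 = -5/6
  x^3: 20 a_5 + 8 a_4 - 2 a_2 = 0  ->  20 a_5 = -8 a_4 + 2 a_2 = 2/3  ->  a_5 = 1/30
  x^4: 30 a_6 + 10 a_5 - 2 a_3 = 0  ->  30 a_6 = -10 a_5 + 2 a_3 = 5  ->  a_6 = 1/6
Truncated series: y(x) = 2 + 3 x - 3 x^2 + (8/3) x^3 - (5/6) x^4 + (1/30) x^5 + (1/6) x^6 + O(x^7).

a_0 = 2; a_1 = 3; a_2 = -3; a_3 = 8/3; a_4 = -5/6; a_5 = 1/30; a_6 = 1/6


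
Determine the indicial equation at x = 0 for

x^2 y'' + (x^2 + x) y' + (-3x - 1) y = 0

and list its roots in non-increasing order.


Divide by x^2 to reach normal form y'' + P_1(x) y' + P_2(x) y = 0 with P_1(x) = 1 + 1/x and P_2(x) = -3/x - 1/x^2.
x = 0 is a singular point because the y'-coefficient 1 + 1/x has a pole at x = 0 and the y-coefficient -3/x - 1/x^2 has a pole at x = 0.
It is a regular singular point because x P_1(x) = p(x) = x + 1 and x^2 P_2(x) = q(x) = -3x - 1 are polynomials, hence analytic at x = 0.
p(0) = 1,  q(0) = -1.
Indicial equation: r(r-1) + p(0) r + q(0) = 0, i.e. r^2 + (p(0) - 1) r + q(0) = 0, i.e. r^2 - 1 = 0.
Discriminant: (0)^2 - 4(-1) = 4, so r = (0 ± 2)/2.
Solving: r_1 = 1, r_2 = -1.

indicial: r^2 - 1 = 0; roots r_1 = 1, r_2 = -1


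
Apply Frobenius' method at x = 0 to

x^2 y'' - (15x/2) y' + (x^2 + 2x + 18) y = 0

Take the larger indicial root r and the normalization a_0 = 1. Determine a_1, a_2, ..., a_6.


Write in Frobenius form y'' + (p(x)/x) y' + (q(x)/x^2) y = 0:
  p(x) = -15/2,  q(x) = x^2 + 2x + 18.
Indicial equation: r(r-1) + (-15/2) r + (18) = 0 -> roots r_1 = 9/2, r_2 = 4.
Take r = r_1 = 9/2. Let y(x) = x^r sum_{n>=0} a_n x^n with a_0 = 1.
Substitute y = x^r sum a_n x^n and match x^{r+n}. The recurrence is
  D(n) a_n + 2 a_{n-1} + 1 a_{n-2} = 0,  where D(n) = (r+n)(r+n-1) + (-15/2)(r+n) + (18).
  a_n = [-2 a_{n-1} - 1 a_{n-2}] / D(n).
Since the indicial polynomial factors as (r - r_1)(r - r_2), D(n) = (r_1 + n - r_1)(r_1 + n - r_2) = n(n + 1/2).
Evaluating step by step (a_0 = 1):
  n = 1: D(1) = 1(1 + 1/2) = 3/2; numerator = -2(1) = -2; a_1 = (-2)/(3/2) = -4/3
  n = 2: D(2) = 2(2 + 1/2) = 5; numerator = -2(-4/3) - 1(1) = 5/3; a_2 = (5/3)/(5) = 1/3
  n = 3: D(3) = 3(3 + 1/2) = 21/2; numerator = -2(1/3) - 1(-4/3) = 2/3; a_3 = (2/3)/(21/2) = 4/63
  n = 4: D(4) = 4(4 + 1/2) = 18; numerator = -2(4/63) - 1(1/3) = -29/63; a_4 = (-29/63)/(18) = -29/1134
  n = 5: D(5) = 5(5 + 1/2) = 55/2; numerator = -2(-29/1134) - 1(4/63) = -1/81; a_5 = (-1/81)/(55/2) = -2/4455
  n = 6: D(6) = 6(6 + 1/2) = 39; numerator = -2(-2/4455) - 1(-29/1134) = 1651/62370; a_6 = (1651/62370)/(39) = 127/187110

r = 9/2; a_0 = 1; a_1 = -4/3; a_2 = 1/3; a_3 = 4/63; a_4 = -29/1134; a_5 = -2/4455; a_6 = 127/187110


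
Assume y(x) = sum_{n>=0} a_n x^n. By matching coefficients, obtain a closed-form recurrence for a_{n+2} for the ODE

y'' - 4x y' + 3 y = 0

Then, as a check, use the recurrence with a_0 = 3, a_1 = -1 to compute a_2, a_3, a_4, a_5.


Substitute y = sum_n a_n x^n.
y''(x) has coefficient (n+2)(n+1) a_{n+2} at x^n;
-4 x y'(x) has coefficient -4 n a_n at x^n (shift);
3 y(x) has coefficient 3 a_n at x^n.
Matching x^n: (n+2)(n+1) a_{n+2} + (-4n + 3) a_n = 0.
Thus a_{n+2} = (4n - 3) / ((n+1)(n+2)) * a_n.

Check with a_0 = 3, a_1 = -1 (apply the recurrence for n = 0, 1, 2, 3): a_0 = 3, a_1 = -1, a_2 = -9/2, a_3 = -1/6, a_4 = -15/8, a_5 = -3/40.

a_(n+2) = (4n - 3) / ((n+1)(n+2)) * a_n; check: a_0 = 3, a_1 = -1, a_2 = -9/2, a_3 = -1/6, a_4 = -15/8, a_5 = -3/40


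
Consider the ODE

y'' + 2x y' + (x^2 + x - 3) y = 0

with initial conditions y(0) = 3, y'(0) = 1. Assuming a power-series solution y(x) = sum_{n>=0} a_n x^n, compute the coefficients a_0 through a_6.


Ansatz: y(x) = sum_{n>=0} a_n x^n, so y'(x) = sum_{n>=1} n a_n x^(n-1) and y''(x) = sum_{n>=2} n(n-1) a_n x^(n-2).
Substitute into P(x) y'' + Q(x) y' + R(x) y = 0 with P(x) = 1, Q(x) = 2x, R(x) = x^2 + x - 3, and match powers of x.
Initial conditions: a_0 = 3, a_1 = 1.
Setting the coefficient of each power of x to zero and solving order by order (substituting the coefficients already found):
  x^0: 2 a_2 - 3 a_0 = 0  ->  2 a_2 = 3 a_0 = 9  ->  a_2 = 9/2
  x^1: 6 a_3 - a_1 + a_0 = 0  ->  6 a_3 = a_1 - a_0 = -2  ->  a_3 = -1/3
  x^2: 12 a_4 + a_2 + a_1 + a_0 = 0  ->  12 a_4 = -a_2 - a_1 - a_0 = -17/2  ->  a_4 = -17/24
  x^3: 20 a_5 + 3 a_3 + a_2 + a_1 = 0  ->  20 a_5 = -3 a_3 - a_2 - a_1 = -9/2  ->  a_5 = -9/40
  x^4: 30 a_6 + 5 a_4 + a_3 + a_2 = 0  ->  30 a_6 = -5 a_4 - a_3 - a_2 = -5/8  ->  a_6 = -1/48
Truncated series: y(x) = 3 + x + (9/2) x^2 - (1/3) x^3 - (17/24) x^4 - (9/40) x^5 - (1/48) x^6 + O(x^7).

a_0 = 3; a_1 = 1; a_2 = 9/2; a_3 = -1/3; a_4 = -17/24; a_5 = -9/40; a_6 = -1/48


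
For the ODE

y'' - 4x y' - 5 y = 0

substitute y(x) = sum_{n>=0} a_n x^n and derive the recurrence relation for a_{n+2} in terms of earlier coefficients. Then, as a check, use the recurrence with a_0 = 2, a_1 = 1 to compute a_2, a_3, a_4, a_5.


Substitute y = sum_n a_n x^n.
y''(x) has coefficient (n+2)(n+1) a_{n+2} at x^n;
-4 x y'(x) has coefficient -4 n a_n at x^n (shift);
-5 y(x) has coefficient -5 a_n at x^n.
Matching x^n: (n+2)(n+1) a_{n+2} + (-4n - 5) a_n = 0.
Thus a_{n+2} = (4n + 5) / ((n+1)(n+2)) * a_n.

Check with a_0 = 2, a_1 = 1 (apply the recurrence for n = 0, 1, 2, 3): a_0 = 2, a_1 = 1, a_2 = 5, a_3 = 3/2, a_4 = 65/12, a_5 = 51/40.

a_(n+2) = (4n + 5) / ((n+1)(n+2)) * a_n; check: a_0 = 2, a_1 = 1, a_2 = 5, a_3 = 3/2, a_4 = 65/12, a_5 = 51/40


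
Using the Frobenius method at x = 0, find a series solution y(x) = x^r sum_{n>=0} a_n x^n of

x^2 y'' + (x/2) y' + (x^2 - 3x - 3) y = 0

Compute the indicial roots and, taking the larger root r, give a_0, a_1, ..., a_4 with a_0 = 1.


Write in Frobenius form y'' + (p(x)/x) y' + (q(x)/x^2) y = 0:
  p(x) = 1/2,  q(x) = x^2 - 3x - 3.
Indicial equation: r(r-1) + (1/2) r + (-3) = 0 -> roots r_1 = 2, r_2 = -3/2.
Take r = r_1 = 2. Let y(x) = x^r sum_{n>=0} a_n x^n with a_0 = 1.
Substitute y = x^r sum a_n x^n and match x^{r+n}. The recurrence is
  D(n) a_n - 3 a_{n-1} + 1 a_{n-2} = 0,  where D(n) = (r+n)(r+n-1) + (1/2)(r+n) + (-3).
  a_n = [3 a_{n-1} - 1 a_{n-2}] / D(n).
Since the indicial polynomial factors as (r - r_1)(r - r_2), D(n) = (r_1 + n - r_1)(r_1 + n - r_2) = n(n + 7/2).
Evaluating step by step (a_0 = 1):
  n = 1: D(1) = 1(1 + 7/2) = 9/2; numerator = 3(1) = 3; a_1 = (3)/(9/2) = 2/3
  n = 2: D(2) = 2(2 + 7/2) = 11; numerator = 3(2/3) - 1(1) = 1; a_2 = (1)/(11) = 1/11
  n = 3: D(3) = 3(3 + 7/2) = 39/2; numerator = 3(1/11) - 1(2/3) = -13/33; a_3 = (-13/33)/(39/2) = -2/99
  n = 4: D(4) = 4(4 + 7/2) = 30; numerator = 3(-2/99) - 1(1/11) = -5/33; a_4 = (-5/33)/(30) = -1/198

r = 2; a_0 = 1; a_1 = 2/3; a_2 = 1/11; a_3 = -2/99; a_4 = -1/198


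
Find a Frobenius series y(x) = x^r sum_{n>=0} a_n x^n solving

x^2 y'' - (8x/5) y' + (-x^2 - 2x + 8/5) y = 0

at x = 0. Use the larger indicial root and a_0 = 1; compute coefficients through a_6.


Write in Frobenius form y'' + (p(x)/x) y' + (q(x)/x^2) y = 0:
  p(x) = -8/5,  q(x) = -x^2 - 2x + 8/5.
Indicial equation: r(r-1) + (-8/5) r + (8/5) = 0 -> roots r_1 = 8/5, r_2 = 1.
Take r = r_1 = 8/5. Let y(x) = x^r sum_{n>=0} a_n x^n with a_0 = 1.
Substitute y = x^r sum a_n x^n and match x^{r+n}. The recurrence is
  D(n) a_n - 2 a_{n-1} - 1 a_{n-2} = 0,  where D(n) = (r+n)(r+n-1) + (-8/5)(r+n) + (8/5).
  a_n = [2 a_{n-1} + 1 a_{n-2}] / D(n).
Since the indicial polynomial factors as (r - r_1)(r - r_2), D(n) = (r_1 + n - r_1)(r_1 + n - r_2) = n(n + 3/5).
Evaluating step by step (a_0 = 1):
  n = 1: D(1) = 1(1 + 3/5) = 8/5; numerator = 2(1) = 2; a_1 = (2)/(8/5) = 5/4
  n = 2: D(2) = 2(2 + 3/5) = 26/5; numerator = 2(5/4) + 1(1) = 7/2; a_2 = (7/2)/(26/5) = 35/52
  n = 3: D(3) = 3(3 + 3/5) = 54/5; numerator = 2(35/52) + 1(5/4) = 135/52; a_3 = (135/52)/(54/5) = 25/104
  n = 4: D(4) = 4(4 + 3/5) = 92/5; numerator = 2(25/104) + 1(35/52) = 15/13; a_4 = (15/13)/(92/5) = 75/1196
  n = 5: D(5) = 5(5 + 3/5) = 28; numerator = 2(75/1196) + 1(25/104) = 875/2392; a_5 = (875/2392)/(28) = 125/9568
  n = 6: D(6) = 6(6 + 3/5) = 198/5; numerator = 2(125/9568) + 1(75/1196) = 425/4784; a_6 = (425/4784)/(198/5) = 2125/947232

r = 8/5; a_0 = 1; a_1 = 5/4; a_2 = 35/52; a_3 = 25/104; a_4 = 75/1196; a_5 = 125/9568; a_6 = 2125/947232


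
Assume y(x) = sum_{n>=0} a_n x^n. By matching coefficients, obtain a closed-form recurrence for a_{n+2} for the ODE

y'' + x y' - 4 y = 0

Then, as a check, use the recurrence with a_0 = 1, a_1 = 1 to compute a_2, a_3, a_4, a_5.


Substitute y = sum_n a_n x^n.
y''(x) has coefficient (n+2)(n+1) a_{n+2} at x^n;
x y'(x) has coefficient n a_n at x^n (shift);
-4 y(x) has coefficient -4 a_n at x^n.
Matching x^n: (n+2)(n+1) a_{n+2} + (n - 4) a_n = 0.
Thus a_{n+2} = (-n + 4) / ((n+1)(n+2)) * a_n.

Check with a_0 = 1, a_1 = 1 (apply the recurrence for n = 0, 1, 2, 3): a_0 = 1, a_1 = 1, a_2 = 2, a_3 = 1/2, a_4 = 1/3, a_5 = 1/40.

a_(n+2) = (-n + 4) / ((n+1)(n+2)) * a_n; check: a_0 = 1, a_1 = 1, a_2 = 2, a_3 = 1/2, a_4 = 1/3, a_5 = 1/40


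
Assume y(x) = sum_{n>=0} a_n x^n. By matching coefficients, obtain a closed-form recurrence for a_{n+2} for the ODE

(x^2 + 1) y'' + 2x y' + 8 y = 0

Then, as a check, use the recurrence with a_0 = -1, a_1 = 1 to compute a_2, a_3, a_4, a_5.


Substitute y = sum_n a_n x^n.
(1 + 1 x^2) y'' contributes (n+2)(n+1) a_{n+2} + n(n-1) a_n at x^n.
2 x y'(x) contributes 2 n a_n at x^n.
8 y(x) contributes 8 a_n at x^n.
Matching x^n: (n+2)(n+1) a_{n+2} + (n(n-1) + 2 n + 8) a_n = 0.
Thus a_{n+2} = (-n(n-1) - 2 n - 8) / ((n+1)(n+2)) * a_n.

Check with a_0 = -1, a_1 = 1 (apply the recurrence for n = 0, 1, 2, 3): a_0 = -1, a_1 = 1, a_2 = 4, a_3 = -5/3, a_4 = -14/3, a_5 = 5/3.

a_(n+2) = (-n(n-1) - 2 n - 8) / ((n+1)(n+2)) * a_n; check: a_0 = -1, a_1 = 1, a_2 = 4, a_3 = -5/3, a_4 = -14/3, a_5 = 5/3


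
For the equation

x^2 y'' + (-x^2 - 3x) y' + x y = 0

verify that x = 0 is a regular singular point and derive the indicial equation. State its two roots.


Divide by x^2 to reach normal form y'' + P_1(x) y' + P_2(x) y = 0 with P_1(x) = -1 - 3/x and P_2(x) = 1/x.
x = 0 is a singular point because the y'-coefficient -1 - 3/x has a pole at x = 0 and the y-coefficient 1/x has a pole at x = 0.
It is a regular singular point because x P_1(x) = p(x) = -x - 3 and x^2 P_2(x) = q(x) = x are polynomials, hence analytic at x = 0.
p(0) = -3,  q(0) = 0.
Indicial equation: r(r-1) + p(0) r + q(0) = 0, i.e. r^2 + (p(0) - 1) r + q(0) = 0, i.e. r^2 - 4 r = 0.
Discriminant: (-4)^2 - 4(0) = 16, so r = (4 ± 4)/2.
Solving: r_1 = 4, r_2 = 0.

indicial: r^2 - 4 r = 0; roots r_1 = 4, r_2 = 0


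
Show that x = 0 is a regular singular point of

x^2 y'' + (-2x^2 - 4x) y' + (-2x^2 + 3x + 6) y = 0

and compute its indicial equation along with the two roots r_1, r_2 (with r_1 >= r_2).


Divide by x^2 to reach normal form y'' + P_1(x) y' + P_2(x) y = 0 with P_1(x) = -2 - 4/x and P_2(x) = -2 + 3/x + 6/x^2.
x = 0 is a singular point because the y'-coefficient -2 - 4/x has a pole at x = 0 and the y-coefficient -2 + 3/x + 6/x^2 has a pole at x = 0.
It is a regular singular point because x P_1(x) = p(x) = -2x - 4 and x^2 P_2(x) = q(x) = -2x^2 + 3x + 6 are polynomials, hence analytic at x = 0.
p(0) = -4,  q(0) = 6.
Indicial equation: r(r-1) + p(0) r + q(0) = 0, i.e. r^2 + (p(0) - 1) r + q(0) = 0, i.e. r^2 - 5 r + 6 = 0.
Discriminant: (-5)^2 - 4(6) = 1, so r = (5 ± 1)/2.
Solving: r_1 = 3, r_2 = 2.

indicial: r^2 - 5 r + 6 = 0; roots r_1 = 3, r_2 = 2


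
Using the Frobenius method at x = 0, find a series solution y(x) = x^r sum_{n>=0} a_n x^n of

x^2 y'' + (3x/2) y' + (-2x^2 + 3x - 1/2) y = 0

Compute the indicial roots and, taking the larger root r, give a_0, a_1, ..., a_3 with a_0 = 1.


Write in Frobenius form y'' + (p(x)/x) y' + (q(x)/x^2) y = 0:
  p(x) = 3/2,  q(x) = -2x^2 + 3x - 1/2.
Indicial equation: r(r-1) + (3/2) r + (-1/2) = 0 -> roots r_1 = 1/2, r_2 = -1.
Take r = r_1 = 1/2. Let y(x) = x^r sum_{n>=0} a_n x^n with a_0 = 1.
Substitute y = x^r sum a_n x^n and match x^{r+n}. The recurrence is
  D(n) a_n + 3 a_{n-1} - 2 a_{n-2} = 0,  where D(n) = (r+n)(r+n-1) + (3/2)(r+n) + (-1/2).
  a_n = [-3 a_{n-1} + 2 a_{n-2}] / D(n).
Since the indicial polynomial factors as (r - r_1)(r - r_2), D(n) = (r_1 + n - r_1)(r_1 + n - r_2) = n(n + 3/2).
Evaluating step by step (a_0 = 1):
  n = 1: D(1) = 1(1 + 3/2) = 5/2; numerator = -3(1) = -3; a_1 = (-3)/(5/2) = -6/5
  n = 2: D(2) = 2(2 + 3/2) = 7; numerator = -3(-6/5) + 2(1) = 28/5; a_2 = (28/5)/(7) = 4/5
  n = 3: D(3) = 3(3 + 3/2) = 27/2; numerator = -3(4/5) + 2(-6/5) = -24/5; a_3 = (-24/5)/(27/2) = -16/45

r = 1/2; a_0 = 1; a_1 = -6/5; a_2 = 4/5; a_3 = -16/45


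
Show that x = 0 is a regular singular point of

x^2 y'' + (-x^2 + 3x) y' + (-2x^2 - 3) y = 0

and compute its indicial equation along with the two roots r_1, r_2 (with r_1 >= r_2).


Divide by x^2 to reach normal form y'' + P_1(x) y' + P_2(x) y = 0 with P_1(x) = -1 + 3/x and P_2(x) = -2 - 3/x^2.
x = 0 is a singular point because the y'-coefficient -1 + 3/x has a pole at x = 0 and the y-coefficient -2 - 3/x^2 has a pole at x = 0.
It is a regular singular point because x P_1(x) = p(x) = 3 - x and x^2 P_2(x) = q(x) = -2x^2 - 3 are polynomials, hence analytic at x = 0.
p(0) = 3,  q(0) = -3.
Indicial equation: r(r-1) + p(0) r + q(0) = 0, i.e. r^2 + (p(0) - 1) r + q(0) = 0, i.e. r^2 + 2 r - 3 = 0.
Discriminant: (2)^2 - 4(-3) = 16, so r = (-2 ± 4)/2.
Solving: r_1 = 1, r_2 = -3.

indicial: r^2 + 2 r - 3 = 0; roots r_1 = 1, r_2 = -3


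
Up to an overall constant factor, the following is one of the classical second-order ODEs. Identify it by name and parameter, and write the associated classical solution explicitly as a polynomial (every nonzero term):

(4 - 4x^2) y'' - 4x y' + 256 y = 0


All three coefficients share the factor 4; dividing through by 4 gives  (1 - x^2) y'' - x y' + 64 y = 0.
This matches the Chebyshev equation (1 - x^2) y'' - x y' + n^2 y = 0 (note the -x y' term, not -2x y') with n^2 = 64, so n = 8; the polynomial solution is T_8(x).
With y = sum_k a_k x^k, matching x^k gives (k+2)(k+1) a_{k+2} = (k^2 - n^2) a_k = (k - 8)(k + 8) a_k. The right side vanishes at k = 8, so the series with the parity of 8 terminates at degree 8.
Standard normalization: leading coefficient of T_n is 2^(n-1), so a_8 = 2^7 = 128. Work downward with a_k = (k+1)(k+2) a_{k+2} / ((k - 8)(k + 8)):
  a_6 = (7)(8)(128) / ((6 - 8)(6 + 8)) = 7168/(-28) = -256
  a_4 = (5)(6)(-256) / ((4 - 8)(4 + 8)) = -7680/(-48) = 160
  a_2 = (3)(4)(160) / ((2 - 8)(2 + 8)) = 1920/(-60) = -32
  a_0 = (1)(2)(-32) / ((0 - 8)(0 + 8)) = -64/(-64) = 1
Hence T_8(x) = 128 x^8 - 256 x^6 + 160 x^4 - 32 x^2 + 1.

T_8(x); series = 128 x^8 - 256 x^6 + 160 x^4 - 32 x^2 + 1


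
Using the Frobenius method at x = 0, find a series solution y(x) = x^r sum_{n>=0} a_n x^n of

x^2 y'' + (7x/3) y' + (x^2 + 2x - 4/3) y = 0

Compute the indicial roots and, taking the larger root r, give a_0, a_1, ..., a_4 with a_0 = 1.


Write in Frobenius form y'' + (p(x)/x) y' + (q(x)/x^2) y = 0:
  p(x) = 7/3,  q(x) = x^2 + 2x - 4/3.
Indicial equation: r(r-1) + (7/3) r + (-4/3) = 0 -> roots r_1 = 2/3, r_2 = -2.
Take r = r_1 = 2/3. Let y(x) = x^r sum_{n>=0} a_n x^n with a_0 = 1.
Substitute y = x^r sum a_n x^n and match x^{r+n}. The recurrence is
  D(n) a_n + 2 a_{n-1} + 1 a_{n-2} = 0,  where D(n) = (r+n)(r+n-1) + (7/3)(r+n) + (-4/3).
  a_n = [-2 a_{n-1} - 1 a_{n-2}] / D(n).
Since the indicial polynomial factors as (r - r_1)(r - r_2), D(n) = (r_1 + n - r_1)(r_1 + n - r_2) = n(n + 8/3).
Evaluating step by step (a_0 = 1):
  n = 1: D(1) = 1(1 + 8/3) = 11/3; numerator = -2(1) = -2; a_1 = (-2)/(11/3) = -6/11
  n = 2: D(2) = 2(2 + 8/3) = 28/3; numerator = -2(-6/11) - 1(1) = 1/11; a_2 = (1/11)/(28/3) = 3/308
  n = 3: D(3) = 3(3 + 8/3) = 17; numerator = -2(3/308) - 1(-6/11) = 81/154; a_3 = (81/154)/(17) = 81/2618
  n = 4: D(4) = 4(4 + 8/3) = 80/3; numerator = -2(81/2618) - 1(3/308) = -375/5236; a_4 = (-375/5236)/(80/3) = -225/83776

r = 2/3; a_0 = 1; a_1 = -6/11; a_2 = 3/308; a_3 = 81/2618; a_4 = -225/83776


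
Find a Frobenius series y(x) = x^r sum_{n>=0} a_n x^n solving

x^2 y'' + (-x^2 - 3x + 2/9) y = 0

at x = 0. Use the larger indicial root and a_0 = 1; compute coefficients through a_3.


Write in Frobenius form y'' + (p(x)/x) y' + (q(x)/x^2) y = 0:
  p(x) = 0,  q(x) = -x^2 - 3x + 2/9.
Indicial equation: r(r-1) + (0) r + (2/9) = 0 -> roots r_1 = 2/3, r_2 = 1/3.
Take r = r_1 = 2/3. Let y(x) = x^r sum_{n>=0} a_n x^n with a_0 = 1.
Substitute y = x^r sum a_n x^n and match x^{r+n}. The recurrence is
  D(n) a_n - 3 a_{n-1} - 1 a_{n-2} = 0,  where D(n) = (r+n)(r+n-1) + (0)(r+n) + (2/9).
  a_n = [3 a_{n-1} + 1 a_{n-2}] / D(n).
Since the indicial polynomial factors as (r - r_1)(r - r_2), D(n) = (r_1 + n - r_1)(r_1 + n - r_2) = n(n + 1/3).
Evaluating step by step (a_0 = 1):
  n = 1: D(1) = 1(1 + 1/3) = 4/3; numerator = 3(1) = 3; a_1 = (3)/(4/3) = 9/4
  n = 2: D(2) = 2(2 + 1/3) = 14/3; numerator = 3(9/4) + 1(1) = 31/4; a_2 = (31/4)/(14/3) = 93/56
  n = 3: D(3) = 3(3 + 1/3) = 10; numerator = 3(93/56) + 1(9/4) = 405/56; a_3 = (405/56)/(10) = 81/112

r = 2/3; a_0 = 1; a_1 = 9/4; a_2 = 93/56; a_3 = 81/112


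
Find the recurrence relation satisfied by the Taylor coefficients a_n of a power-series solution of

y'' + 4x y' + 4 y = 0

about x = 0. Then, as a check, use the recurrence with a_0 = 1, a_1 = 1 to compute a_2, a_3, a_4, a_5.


Substitute y = sum_n a_n x^n.
y''(x) has coefficient (n+2)(n+1) a_{n+2} at x^n;
4 x y'(x) has coefficient 4 n a_n at x^n (shift);
4 y(x) has coefficient 4 a_n at x^n.
Matching x^n: (n+2)(n+1) a_{n+2} + (4n + 4) a_n = 0.
Thus a_{n+2} = (-4n - 4) / ((n+1)(n+2)) * a_n.

Check with a_0 = 1, a_1 = 1 (apply the recurrence for n = 0, 1, 2, 3): a_0 = 1, a_1 = 1, a_2 = -2, a_3 = -4/3, a_4 = 2, a_5 = 16/15.

a_(n+2) = (-4n - 4) / ((n+1)(n+2)) * a_n; check: a_0 = 1, a_1 = 1, a_2 = -2, a_3 = -4/3, a_4 = 2, a_5 = 16/15


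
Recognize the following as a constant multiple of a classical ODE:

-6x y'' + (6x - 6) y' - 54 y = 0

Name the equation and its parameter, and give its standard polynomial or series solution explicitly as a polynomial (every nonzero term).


All three coefficients share the factor -6; dividing through by -6 gives  x y'' + (1 - x) y' + 9 y = 0.
This matches the Laguerre equation x y'' + (1 - x) y' + n y = 0 with n = 9; the polynomial solution is L_9(x).
With y = sum_k a_k x^k, matching x^k gives (k+1)k a_{k+1} + (k+1) a_{k+1} - k a_k + n a_k = 0, i.e. (k+1)^2 a_{k+1} = (k - n) a_k = (k - 9) a_k. The right side vanishes at k = 9, so the series terminates at degree 9.
Standard normalization L_n(0) = 1 gives a_0 = 1. Work upward with a_{k+1} = (k - 9) a_k / (k+1)^2:
  a_1 = (0 - 9)(1) / 1^2 = -9/1 = -9
  a_2 = (1 - 9)(-9) / 2^2 = 72/4 = 18
  a_3 = (2 - 9)(18) / 3^2 = -126/9 = -14
  a_4 = (3 - 9)(-14) / 4^2 = 84/16 = 21/4
  a_5 = (4 - 9)(21/4) / 5^2 = (-105/4)/25 = -21/20
  a_6 = (5 - 9)(-21/20) / 6^2 = (21/5)/36 = 7/60
  a_7 = (6 - 9)(7/60) / 7^2 = (-7/20)/49 = -1/140
  a_8 = (7 - 9)(-1/140) / 8^2 = (1/70)/64 = 1/4480
  a_9 = (8 - 9)(1/4480) / 9^2 = (-1/4480)/81 = -1/362880
Hence L_9(x) = -x^9/362880 + x^8/4480 - x^7/140 + 7 x^6/60 - 21 x^5/20 + 21 x^4/4 - 14 x^3 + 18 x^2 - 9 x + 1.

L_9(x); series = -x^9/362880 + x^8/4480 - x^7/140 + 7 x^6/60 - 21 x^5/20 + 21 x^4/4 - 14 x^3 + 18 x^2 - 9 x + 1


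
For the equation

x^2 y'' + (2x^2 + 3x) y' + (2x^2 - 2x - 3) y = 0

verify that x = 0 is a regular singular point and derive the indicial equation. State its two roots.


Divide by x^2 to reach normal form y'' + P_1(x) y' + P_2(x) y = 0 with P_1(x) = 2 + 3/x and P_2(x) = 2 - 2/x - 3/x^2.
x = 0 is a singular point because the y'-coefficient 2 + 3/x has a pole at x = 0 and the y-coefficient 2 - 2/x - 3/x^2 has a pole at x = 0.
It is a regular singular point because x P_1(x) = p(x) = 2x + 3 and x^2 P_2(x) = q(x) = 2x^2 - 2x - 3 are polynomials, hence analytic at x = 0.
p(0) = 3,  q(0) = -3.
Indicial equation: r(r-1) + p(0) r + q(0) = 0, i.e. r^2 + (p(0) - 1) r + q(0) = 0, i.e. r^2 + 2 r - 3 = 0.
Discriminant: (2)^2 - 4(-3) = 16, so r = (-2 ± 4)/2.
Solving: r_1 = 1, r_2 = -3.

indicial: r^2 + 2 r - 3 = 0; roots r_1 = 1, r_2 = -3


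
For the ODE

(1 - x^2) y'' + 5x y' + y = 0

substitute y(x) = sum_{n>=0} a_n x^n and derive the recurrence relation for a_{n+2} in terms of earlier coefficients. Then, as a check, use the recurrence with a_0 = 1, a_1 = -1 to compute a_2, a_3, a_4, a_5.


Substitute y = sum_n a_n x^n.
(1 - 1 x^2) y'' contributes (n+2)(n+1) a_{n+2} - n(n-1) a_n at x^n.
5 x y'(x) contributes 5 n a_n at x^n.
y(x) contributes 1 a_n at x^n.
Matching x^n: (n+2)(n+1) a_{n+2} + (-n(n-1) + 5 n + 1) a_n = 0.
Thus a_{n+2} = (n(n-1) - 5 n - 1) / ((n+1)(n+2)) * a_n.

Check with a_0 = 1, a_1 = -1 (apply the recurrence for n = 0, 1, 2, 3): a_0 = 1, a_1 = -1, a_2 = -1/2, a_3 = 1, a_4 = 3/8, a_5 = -1/2.

a_(n+2) = (n(n-1) - 5 n - 1) / ((n+1)(n+2)) * a_n; check: a_0 = 1, a_1 = -1, a_2 = -1/2, a_3 = 1, a_4 = 3/8, a_5 = -1/2


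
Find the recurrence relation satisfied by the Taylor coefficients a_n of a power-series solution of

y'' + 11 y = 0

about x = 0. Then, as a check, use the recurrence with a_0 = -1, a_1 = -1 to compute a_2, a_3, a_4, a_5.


Substitute y = sum_n a_n x^n into y'' + (const) y = 0.
y''(x) = sum_{n>=0} (n+2)(n+1) a_{n+2} x^n.
The ODE becomes sum_n [(n+2)(n+1) a_{n+2} + 11 a_n] x^n = 0.
Setting each coefficient to zero gives the recurrence:
  (n+2)(n+1) a_{n+2} + 11 a_n = 0,
  a_{n+2} = -11 / ((n+1)(n+2)) a_n.

Check with a_0 = -1, a_1 = -1 (apply the recurrence for n = 0, 1, 2, 3): a_0 = -1, a_1 = -1, a_2 = 11/2, a_3 = 11/6, a_4 = -121/24, a_5 = -121/120.

a_{n+2} = -11/((n+1)(n+2)) * a_n; check: a_0 = -1, a_1 = -1, a_2 = 11/2, a_3 = 11/6, a_4 = -121/24, a_5 = -121/120


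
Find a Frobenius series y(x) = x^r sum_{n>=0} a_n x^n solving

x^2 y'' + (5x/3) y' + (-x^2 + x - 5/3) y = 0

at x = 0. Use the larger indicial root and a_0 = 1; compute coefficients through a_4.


Write in Frobenius form y'' + (p(x)/x) y' + (q(x)/x^2) y = 0:
  p(x) = 5/3,  q(x) = -x^2 + x - 5/3.
Indicial equation: r(r-1) + (5/3) r + (-5/3) = 0 -> roots r_1 = 1, r_2 = -5/3.
Take r = r_1 = 1. Let y(x) = x^r sum_{n>=0} a_n x^n with a_0 = 1.
Substitute y = x^r sum a_n x^n and match x^{r+n}. The recurrence is
  D(n) a_n + 1 a_{n-1} - 1 a_{n-2} = 0,  where D(n) = (r+n)(r+n-1) + (5/3)(r+n) + (-5/3).
  a_n = [-1 a_{n-1} + 1 a_{n-2}] / D(n).
Since the indicial polynomial factors as (r - r_1)(r - r_2), D(n) = (r_1 + n - r_1)(r_1 + n - r_2) = n(n + 8/3).
Evaluating step by step (a_0 = 1):
  n = 1: D(1) = 1(1 + 8/3) = 11/3; numerator = -1(1) = -1; a_1 = (-1)/(11/3) = -3/11
  n = 2: D(2) = 2(2 + 8/3) = 28/3; numerator = -1(-3/11) + 1(1) = 14/11; a_2 = (14/11)/(28/3) = 3/22
  n = 3: D(3) = 3(3 + 8/3) = 17; numerator = -1(3/22) + 1(-3/11) = -9/22; a_3 = (-9/22)/(17) = -9/374
  n = 4: D(4) = 4(4 + 8/3) = 80/3; numerator = -1(-9/374) + 1(3/22) = 30/187; a_4 = (30/187)/(80/3) = 9/1496

r = 1; a_0 = 1; a_1 = -3/11; a_2 = 3/22; a_3 = -9/374; a_4 = 9/1496


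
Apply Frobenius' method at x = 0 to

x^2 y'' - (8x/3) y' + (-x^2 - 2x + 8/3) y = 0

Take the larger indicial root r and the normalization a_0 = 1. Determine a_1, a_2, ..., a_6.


Write in Frobenius form y'' + (p(x)/x) y' + (q(x)/x^2) y = 0:
  p(x) = -8/3,  q(x) = -x^2 - 2x + 8/3.
Indicial equation: r(r-1) + (-8/3) r + (8/3) = 0 -> roots r_1 = 8/3, r_2 = 1.
Take r = r_1 = 8/3. Let y(x) = x^r sum_{n>=0} a_n x^n with a_0 = 1.
Substitute y = x^r sum a_n x^n and match x^{r+n}. The recurrence is
  D(n) a_n - 2 a_{n-1} - 1 a_{n-2} = 0,  where D(n) = (r+n)(r+n-1) + (-8/3)(r+n) + (8/3).
  a_n = [2 a_{n-1} + 1 a_{n-2}] / D(n).
Since the indicial polynomial factors as (r - r_1)(r - r_2), D(n) = (r_1 + n - r_1)(r_1 + n - r_2) = n(n + 5/3).
Evaluating step by step (a_0 = 1):
  n = 1: D(1) = 1(1 + 5/3) = 8/3; numerator = 2(1) = 2; a_1 = (2)/(8/3) = 3/4
  n = 2: D(2) = 2(2 + 5/3) = 22/3; numerator = 2(3/4) + 1(1) = 5/2; a_2 = (5/2)/(22/3) = 15/44
  n = 3: D(3) = 3(3 + 5/3) = 14; numerator = 2(15/44) + 1(3/4) = 63/44; a_3 = (63/44)/(14) = 9/88
  n = 4: D(4) = 4(4 + 5/3) = 68/3; numerator = 2(9/88) + 1(15/44) = 6/11; a_4 = (6/11)/(68/3) = 9/374
  n = 5: D(5) = 5(5 + 5/3) = 100/3; numerator = 2(9/374) + 1(9/88) = 225/1496; a_5 = (225/1496)/(100/3) = 27/5984
  n = 6: D(6) = 6(6 + 5/3) = 46; numerator = 2(27/5984) + 1(9/374) = 9/272; a_6 = (9/272)/(46) = 9/12512

r = 8/3; a_0 = 1; a_1 = 3/4; a_2 = 15/44; a_3 = 9/88; a_4 = 9/374; a_5 = 27/5984; a_6 = 9/12512


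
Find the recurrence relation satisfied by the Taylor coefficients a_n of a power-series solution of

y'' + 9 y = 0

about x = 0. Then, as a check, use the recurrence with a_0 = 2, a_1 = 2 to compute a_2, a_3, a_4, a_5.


Substitute y = sum_n a_n x^n into y'' + (const) y = 0.
y''(x) = sum_{n>=0} (n+2)(n+1) a_{n+2} x^n.
The ODE becomes sum_n [(n+2)(n+1) a_{n+2} + 9 a_n] x^n = 0.
Setting each coefficient to zero gives the recurrence:
  (n+2)(n+1) a_{n+2} + 9 a_n = 0,
  a_{n+2} = -9 / ((n+1)(n+2)) a_n.

Check with a_0 = 2, a_1 = 2 (apply the recurrence for n = 0, 1, 2, 3): a_0 = 2, a_1 = 2, a_2 = -9, a_3 = -3, a_4 = 27/4, a_5 = 27/20.

a_{n+2} = -9/((n+1)(n+2)) * a_n; check: a_0 = 2, a_1 = 2, a_2 = -9, a_3 = -3, a_4 = 27/4, a_5 = 27/20


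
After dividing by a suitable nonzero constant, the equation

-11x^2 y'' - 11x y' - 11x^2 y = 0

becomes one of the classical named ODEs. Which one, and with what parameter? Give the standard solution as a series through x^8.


All three coefficients share the factor -11; dividing through by -11 gives  x^2 y'' + x y' + x^2 y = 0.
This matches the Bessel equation x^2 y'' + x y' + (x^2 - nu^2) y = 0 with nu^2 = 0, so nu = 0; the solution bounded at x = 0 is J_0(x).
Frobenius at x = 0: indicial roots ±nu; for r = nu the recurrence k(k + 2nu) c_k = -c_{k-2} gives the standard series J_nu(x) = sum_{k>=0} (-1)^k / (k! (k+nu)!) (x/2)^(2k+nu). Evaluate the first 5 terms:
  k = 0: (-1)^0 / (0! * 0! * 2^0) x^0 = 1/(1*1*1) x^0 = (1) x^0
  k = 1: (-1)^1 / (1! * 1! * 2^2) x^2 = -1/(1*1*4) x^2 = (-1/4) x^2
  k = 2: (-1)^2 / (2! * 2! * 2^4) x^4 = 1/(2*2*16) x^4 = (1/64) x^4
  k = 3: (-1)^3 / (3! * 3! * 2^6) x^6 = -1/(6*6*64) x^6 = (-1/2304) x^6
  k = 4: (-1)^4 / (4! * 4! * 2^8) x^8 = 1/(24*24*256) x^8 = (1/147456) x^8
Hence J_0(x) = x^8/147456 - x^6/2304 + x^4/64 - x^2/4 + 1 + ....

J_0(x); series = x^8/147456 - x^6/2304 + x^4/64 - x^2/4 + 1


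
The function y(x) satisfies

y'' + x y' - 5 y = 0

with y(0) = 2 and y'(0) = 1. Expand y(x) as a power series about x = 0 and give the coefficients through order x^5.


Ansatz: y(x) = sum_{n>=0} a_n x^n, so y'(x) = sum_{n>=1} n a_n x^(n-1) and y''(x) = sum_{n>=2} n(n-1) a_n x^(n-2).
Substitute into P(x) y'' + Q(x) y' + R(x) y = 0 with P(x) = 1, Q(x) = x, R(x) = -5, and match powers of x.
Initial conditions: a_0 = 2, a_1 = 1.
Setting the coefficient of each power of x to zero and solving order by order (substituting the coefficients already found):
  x^0: 2 a_2 - 5 a_0 = 0  ->  2 a_2 = 5 a_0 = 10  ->  a_2 = 5
  x^1: 6 a_3 - 4 a_1 = 0  ->  6 a_3 = 4 a_1 = 4  ->  a_3 = 2/3
  x^2: 12 a_4 - 3 a_2 = 0  ->  12 a_4 = 3 a_2 = 15  ->  a_4 = 5/4
  x^3: 20 a_5 - 2 a_3 = 0  ->  20 a_5 = 2 a_3 = 4/3  ->  a_5 = 1/15
Truncated series: y(x) = 2 + x + 5 x^2 + (2/3) x^3 + (5/4) x^4 + (1/15) x^5 + O(x^6).

a_0 = 2; a_1 = 1; a_2 = 5; a_3 = 2/3; a_4 = 5/4; a_5 = 1/15


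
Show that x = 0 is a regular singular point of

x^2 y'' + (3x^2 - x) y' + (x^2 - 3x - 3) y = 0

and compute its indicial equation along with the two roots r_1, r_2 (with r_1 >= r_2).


Divide by x^2 to reach normal form y'' + P_1(x) y' + P_2(x) y = 0 with P_1(x) = 3 - 1/x and P_2(x) = 1 - 3/x - 3/x^2.
x = 0 is a singular point because the y'-coefficient 3 - 1/x has a pole at x = 0 and the y-coefficient 1 - 3/x - 3/x^2 has a pole at x = 0.
It is a regular singular point because x P_1(x) = p(x) = 3x - 1 and x^2 P_2(x) = q(x) = x^2 - 3x - 3 are polynomials, hence analytic at x = 0.
p(0) = -1,  q(0) = -3.
Indicial equation: r(r-1) + p(0) r + q(0) = 0, i.e. r^2 + (p(0) - 1) r + q(0) = 0, i.e. r^2 - 2 r - 3 = 0.
Discriminant: (-2)^2 - 4(-3) = 16, so r = (2 ± 4)/2.
Solving: r_1 = 3, r_2 = -1.

indicial: r^2 - 2 r - 3 = 0; roots r_1 = 3, r_2 = -1


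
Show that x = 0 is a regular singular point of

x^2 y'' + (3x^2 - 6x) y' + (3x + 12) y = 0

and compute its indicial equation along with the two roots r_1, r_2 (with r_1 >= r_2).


Divide by x^2 to reach normal form y'' + P_1(x) y' + P_2(x) y = 0 with P_1(x) = 3 - 6/x and P_2(x) = 3/x + 12/x^2.
x = 0 is a singular point because the y'-coefficient 3 - 6/x has a pole at x = 0 and the y-coefficient 3/x + 12/x^2 has a pole at x = 0.
It is a regular singular point because x P_1(x) = p(x) = 3x - 6 and x^2 P_2(x) = q(x) = 3x + 12 are polynomials, hence analytic at x = 0.
p(0) = -6,  q(0) = 12.
Indicial equation: r(r-1) + p(0) r + q(0) = 0, i.e. r^2 + (p(0) - 1) r + q(0) = 0, i.e. r^2 - 7 r + 12 = 0.
Discriminant: (-7)^2 - 4(12) = 1, so r = (7 ± 1)/2.
Solving: r_1 = 4, r_2 = 3.

indicial: r^2 - 7 r + 12 = 0; roots r_1 = 4, r_2 = 3


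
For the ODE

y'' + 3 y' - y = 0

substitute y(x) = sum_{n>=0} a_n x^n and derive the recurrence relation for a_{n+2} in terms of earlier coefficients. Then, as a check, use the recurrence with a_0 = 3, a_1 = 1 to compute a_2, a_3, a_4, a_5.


Substitute y = sum_n a_n x^n.
y''(x) has coefficient (n+2)(n+1) a_{n+2} at x^n;
3 y'(x) has coefficient 3 (n+1) a_{n+1} at x^n;
-y(x) has coefficient -1 a_n at x^n.
Matching x^n: (n+2)(n+1) a_{n+2} + 3 (n+1) a_{n+1} - 1 a_n = 0.
Thus a_{n+2} = [-3 (n+1) a_{n+1} + 1 a_n] / ((n+1)(n+2)).

Check with a_0 = 3, a_1 = 1 (apply the recurrence for n = 0, 1, 2, 3): a_0 = 3, a_1 = 1, a_2 = 0, a_3 = 1/6, a_4 = -1/8, a_5 = 1/12.

a_(n+2) = [-3 (n+1) a_(n+1) + 1 a_n] / ((n+1)(n+2)); check: a_0 = 3, a_1 = 1, a_2 = 0, a_3 = 1/6, a_4 = -1/8, a_5 = 1/12


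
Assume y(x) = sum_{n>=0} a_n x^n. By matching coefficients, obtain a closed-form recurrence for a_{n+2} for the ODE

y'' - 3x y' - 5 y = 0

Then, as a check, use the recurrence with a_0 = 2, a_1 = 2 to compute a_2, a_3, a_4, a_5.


Substitute y = sum_n a_n x^n.
y''(x) has coefficient (n+2)(n+1) a_{n+2} at x^n;
-3 x y'(x) has coefficient -3 n a_n at x^n (shift);
-5 y(x) has coefficient -5 a_n at x^n.
Matching x^n: (n+2)(n+1) a_{n+2} + (-3n - 5) a_n = 0.
Thus a_{n+2} = (3n + 5) / ((n+1)(n+2)) * a_n.

Check with a_0 = 2, a_1 = 2 (apply the recurrence for n = 0, 1, 2, 3): a_0 = 2, a_1 = 2, a_2 = 5, a_3 = 8/3, a_4 = 55/12, a_5 = 28/15.

a_(n+2) = (3n + 5) / ((n+1)(n+2)) * a_n; check: a_0 = 2, a_1 = 2, a_2 = 5, a_3 = 8/3, a_4 = 55/12, a_5 = 28/15


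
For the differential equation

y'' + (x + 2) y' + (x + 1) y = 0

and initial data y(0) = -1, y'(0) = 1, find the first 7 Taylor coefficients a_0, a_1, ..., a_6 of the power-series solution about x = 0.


Ansatz: y(x) = sum_{n>=0} a_n x^n, so y'(x) = sum_{n>=1} n a_n x^(n-1) and y''(x) = sum_{n>=2} n(n-1) a_n x^(n-2).
Substitute into P(x) y'' + Q(x) y' + R(x) y = 0 with P(x) = 1, Q(x) = x + 2, R(x) = x + 1, and match powers of x.
Initial conditions: a_0 = -1, a_1 = 1.
Setting the coefficient of each power of x to zero and solving order by order (substituting the coefficients already found):
  x^0: 2 a_2 + 2 a_1 + a_0 = 0  ->  2 a_2 = -2 a_1 - a_0 = -1  ->  a_2 = -1/2
  x^1: 6 a_3 + 4 a_2 + 2 a_1 + a_0 = 0  ->  6 a_3 = -4 a_2 - 2 a_1 - a_0 = 1  ->  a_3 = 1/6
  x^2: 12 a_4 + 6 a_3 + 3 a_2 + a_1 = 0  ->  12 a_4 = -6 a_3 - 3 a_2 - a_1 = -1/2  ->  a_4 = -1/24
  x^3: 20 a_5 + 8 a_4 + 4 a_3 + a_2 = 0  ->  20 a_5 = -8 a_4 - 4 a_3 - a_2 = 1/6  ->  a_5 = 1/120
  x^4: 30 a_6 + 10 a_5 + 5 a_4 + a_3 = 0  ->  30 a_6 = -10 a_5 - 5 a_4 - a_3 = -1/24  ->  a_6 = -1/720
Truncated series: y(x) = -1 + x - (1/2) x^2 + (1/6) x^3 - (1/24) x^4 + (1/120) x^5 - (1/720) x^6 + O(x^7).

a_0 = -1; a_1 = 1; a_2 = -1/2; a_3 = 1/6; a_4 = -1/24; a_5 = 1/120; a_6 = -1/720


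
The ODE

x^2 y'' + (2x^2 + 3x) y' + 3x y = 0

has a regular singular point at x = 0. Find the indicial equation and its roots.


Divide by x^2 to reach normal form y'' + P_1(x) y' + P_2(x) y = 0 with P_1(x) = 2 + 3/x and P_2(x) = 3/x.
x = 0 is a singular point because the y'-coefficient 2 + 3/x has a pole at x = 0 and the y-coefficient 3/x has a pole at x = 0.
It is a regular singular point because x P_1(x) = p(x) = 2x + 3 and x^2 P_2(x) = q(x) = 3x are polynomials, hence analytic at x = 0.
p(0) = 3,  q(0) = 0.
Indicial equation: r(r-1) + p(0) r + q(0) = 0, i.e. r^2 + (p(0) - 1) r + q(0) = 0, i.e. r^2 + 2 r = 0.
Discriminant: (2)^2 - 4(0) = 4, so r = (-2 ± 2)/2.
Solving: r_1 = 0, r_2 = -2.

indicial: r^2 + 2 r = 0; roots r_1 = 0, r_2 = -2


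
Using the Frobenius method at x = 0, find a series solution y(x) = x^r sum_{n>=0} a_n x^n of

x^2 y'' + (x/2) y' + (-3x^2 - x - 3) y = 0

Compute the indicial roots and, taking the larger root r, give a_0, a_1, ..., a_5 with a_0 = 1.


Write in Frobenius form y'' + (p(x)/x) y' + (q(x)/x^2) y = 0:
  p(x) = 1/2,  q(x) = -3x^2 - x - 3.
Indicial equation: r(r-1) + (1/2) r + (-3) = 0 -> roots r_1 = 2, r_2 = -3/2.
Take r = r_1 = 2. Let y(x) = x^r sum_{n>=0} a_n x^n with a_0 = 1.
Substitute y = x^r sum a_n x^n and match x^{r+n}. The recurrence is
  D(n) a_n - 1 a_{n-1} - 3 a_{n-2} = 0,  where D(n) = (r+n)(r+n-1) + (1/2)(r+n) + (-3).
  a_n = [1 a_{n-1} + 3 a_{n-2}] / D(n).
Since the indicial polynomial factors as (r - r_1)(r - r_2), D(n) = (r_1 + n - r_1)(r_1 + n - r_2) = n(n + 7/2).
Evaluating step by step (a_0 = 1):
  n = 1: D(1) = 1(1 + 7/2) = 9/2; numerator = 1(1) = 1; a_1 = (1)/(9/2) = 2/9
  n = 2: D(2) = 2(2 + 7/2) = 11; numerator = 1(2/9) + 3(1) = 29/9; a_2 = (29/9)/(11) = 29/99
  n = 3: D(3) = 3(3 + 7/2) = 39/2; numerator = 1(29/99) + 3(2/9) = 95/99; a_3 = (95/99)/(39/2) = 190/3861
  n = 4: D(4) = 4(4 + 7/2) = 30; numerator = 1(190/3861) + 3(29/99) = 3583/3861; a_4 = (3583/3861)/(30) = 3583/115830
  n = 5: D(5) = 5(5 + 7/2) = 85/2; numerator = 1(3583/115830) + 3(190/3861) = 1591/8910; a_5 = (1591/8910)/(85/2) = 1591/378675

r = 2; a_0 = 1; a_1 = 2/9; a_2 = 29/99; a_3 = 190/3861; a_4 = 3583/115830; a_5 = 1591/378675


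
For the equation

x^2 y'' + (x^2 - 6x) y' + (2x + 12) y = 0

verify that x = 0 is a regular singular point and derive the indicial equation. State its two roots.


Divide by x^2 to reach normal form y'' + P_1(x) y' + P_2(x) y = 0 with P_1(x) = 1 - 6/x and P_2(x) = 2/x + 12/x^2.
x = 0 is a singular point because the y'-coefficient 1 - 6/x has a pole at x = 0 and the y-coefficient 2/x + 12/x^2 has a pole at x = 0.
It is a regular singular point because x P_1(x) = p(x) = x - 6 and x^2 P_2(x) = q(x) = 2x + 12 are polynomials, hence analytic at x = 0.
p(0) = -6,  q(0) = 12.
Indicial equation: r(r-1) + p(0) r + q(0) = 0, i.e. r^2 + (p(0) - 1) r + q(0) = 0, i.e. r^2 - 7 r + 12 = 0.
Discriminant: (-7)^2 - 4(12) = 1, so r = (7 ± 1)/2.
Solving: r_1 = 4, r_2 = 3.

indicial: r^2 - 7 r + 12 = 0; roots r_1 = 4, r_2 = 3


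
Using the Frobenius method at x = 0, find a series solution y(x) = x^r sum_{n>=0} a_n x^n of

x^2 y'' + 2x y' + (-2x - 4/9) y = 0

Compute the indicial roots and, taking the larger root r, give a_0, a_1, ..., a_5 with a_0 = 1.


Write in Frobenius form y'' + (p(x)/x) y' + (q(x)/x^2) y = 0:
  p(x) = 2,  q(x) = -2x - 4/9.
Indicial equation: r(r-1) + (2) r + (-4/9) = 0 -> roots r_1 = 1/3, r_2 = -4/3.
Take r = r_1 = 1/3. Let y(x) = x^r sum_{n>=0} a_n x^n with a_0 = 1.
Substitute y = x^r sum a_n x^n and match x^{r+n}. The recurrence is
  D(n) a_n - 2 a_{n-1} = 0,  where D(n) = (r+n)(r+n-1) + (2)(r+n) + (-4/9).
  a_n = 2 / D(n) * a_{n-1}.
Since the indicial polynomial factors as (r - r_1)(r - r_2), D(n) = (r_1 + n - r_1)(r_1 + n - r_2) = n(n + 5/3).
Evaluating step by step (a_0 = 1):
  n = 1: D(1) = 1(1 + 5/3) = 8/3; numerator = 2(1) = 2; a_1 = (2)/(8/3) = 3/4
  n = 2: D(2) = 2(2 + 5/3) = 22/3; numerator = 2(3/4) = 3/2; a_2 = (3/2)/(22/3) = 9/44
  n = 3: D(3) = 3(3 + 5/3) = 14; numerator = 2(9/44) = 9/22; a_3 = (9/22)/(14) = 9/308
  n = 4: D(4) = 4(4 + 5/3) = 68/3; numerator = 2(9/308) = 9/154; a_4 = (9/154)/(68/3) = 27/10472
  n = 5: D(5) = 5(5 + 5/3) = 100/3; numerator = 2(27/10472) = 27/5236; a_5 = (27/5236)/(100/3) = 81/523600

r = 1/3; a_0 = 1; a_1 = 3/4; a_2 = 9/44; a_3 = 9/308; a_4 = 27/10472; a_5 = 81/523600
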